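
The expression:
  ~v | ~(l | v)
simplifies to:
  ~v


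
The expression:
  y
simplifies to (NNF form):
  y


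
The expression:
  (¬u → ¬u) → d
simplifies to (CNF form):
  d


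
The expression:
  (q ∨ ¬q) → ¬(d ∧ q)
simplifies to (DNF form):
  ¬d ∨ ¬q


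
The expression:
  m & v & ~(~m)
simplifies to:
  m & v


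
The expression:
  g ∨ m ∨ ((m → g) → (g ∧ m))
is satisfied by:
  {m: True, g: True}
  {m: True, g: False}
  {g: True, m: False}


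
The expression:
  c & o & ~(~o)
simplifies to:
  c & o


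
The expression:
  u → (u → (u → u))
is always true.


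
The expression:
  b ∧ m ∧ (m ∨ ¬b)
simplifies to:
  b ∧ m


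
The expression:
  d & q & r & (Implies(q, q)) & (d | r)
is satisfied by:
  {r: True, d: True, q: True}


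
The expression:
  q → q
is always true.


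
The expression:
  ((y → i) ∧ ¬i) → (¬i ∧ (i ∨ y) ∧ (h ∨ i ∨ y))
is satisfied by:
  {i: True, y: True}
  {i: True, y: False}
  {y: True, i: False}


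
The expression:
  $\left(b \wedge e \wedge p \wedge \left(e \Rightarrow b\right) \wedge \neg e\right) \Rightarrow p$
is always true.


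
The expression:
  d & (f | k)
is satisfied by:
  {k: True, f: True, d: True}
  {k: True, d: True, f: False}
  {f: True, d: True, k: False}


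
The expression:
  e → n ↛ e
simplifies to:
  ¬e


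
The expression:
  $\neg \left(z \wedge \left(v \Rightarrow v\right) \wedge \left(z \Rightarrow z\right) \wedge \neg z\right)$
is always true.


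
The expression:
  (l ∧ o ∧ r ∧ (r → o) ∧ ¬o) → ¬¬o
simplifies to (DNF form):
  True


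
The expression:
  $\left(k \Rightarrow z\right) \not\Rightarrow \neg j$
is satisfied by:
  {j: True, z: True, k: False}
  {j: True, k: False, z: False}
  {j: True, z: True, k: True}


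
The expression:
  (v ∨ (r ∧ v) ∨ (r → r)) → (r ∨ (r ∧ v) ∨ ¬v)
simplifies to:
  r ∨ ¬v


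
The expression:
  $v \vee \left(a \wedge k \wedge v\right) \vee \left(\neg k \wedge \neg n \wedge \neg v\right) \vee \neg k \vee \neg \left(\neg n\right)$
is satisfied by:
  {n: True, v: True, k: False}
  {n: True, k: False, v: False}
  {v: True, k: False, n: False}
  {v: False, k: False, n: False}
  {n: True, v: True, k: True}
  {n: True, k: True, v: False}
  {v: True, k: True, n: False}


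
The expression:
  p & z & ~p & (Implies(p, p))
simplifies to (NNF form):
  False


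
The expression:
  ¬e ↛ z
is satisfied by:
  {e: False, z: False}


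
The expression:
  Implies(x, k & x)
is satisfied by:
  {k: True, x: False}
  {x: False, k: False}
  {x: True, k: True}


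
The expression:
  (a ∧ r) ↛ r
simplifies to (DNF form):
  False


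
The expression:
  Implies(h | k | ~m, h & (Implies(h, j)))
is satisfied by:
  {h: True, j: True, m: True, k: False}
  {h: True, j: True, m: False, k: False}
  {h: True, j: True, k: True, m: True}
  {h: True, j: True, k: True, m: False}
  {j: True, m: True, k: False, h: False}
  {m: True, j: False, k: False, h: False}


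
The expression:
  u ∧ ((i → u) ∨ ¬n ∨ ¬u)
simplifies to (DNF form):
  u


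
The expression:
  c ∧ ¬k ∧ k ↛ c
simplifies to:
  False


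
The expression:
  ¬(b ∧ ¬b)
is always true.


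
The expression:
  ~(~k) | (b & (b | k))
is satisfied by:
  {b: True, k: True}
  {b: True, k: False}
  {k: True, b: False}


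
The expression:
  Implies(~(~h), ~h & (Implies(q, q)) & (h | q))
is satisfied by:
  {h: False}


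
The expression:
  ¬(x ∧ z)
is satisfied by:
  {z: False, x: False}
  {x: True, z: False}
  {z: True, x: False}


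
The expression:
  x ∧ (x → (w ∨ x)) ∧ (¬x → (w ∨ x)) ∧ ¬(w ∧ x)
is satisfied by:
  {x: True, w: False}


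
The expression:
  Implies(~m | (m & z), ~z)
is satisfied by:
  {z: False}


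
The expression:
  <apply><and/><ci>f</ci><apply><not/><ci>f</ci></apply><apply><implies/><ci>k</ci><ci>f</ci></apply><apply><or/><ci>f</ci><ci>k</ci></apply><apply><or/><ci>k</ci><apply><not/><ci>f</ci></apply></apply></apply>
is never true.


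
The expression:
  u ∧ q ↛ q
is never true.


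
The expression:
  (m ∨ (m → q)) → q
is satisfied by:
  {q: True}


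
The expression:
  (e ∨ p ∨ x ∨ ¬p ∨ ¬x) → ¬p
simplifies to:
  ¬p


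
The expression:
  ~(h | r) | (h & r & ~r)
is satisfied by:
  {r: False, h: False}


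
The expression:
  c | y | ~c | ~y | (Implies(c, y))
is always true.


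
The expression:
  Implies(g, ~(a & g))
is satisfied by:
  {g: False, a: False}
  {a: True, g: False}
  {g: True, a: False}


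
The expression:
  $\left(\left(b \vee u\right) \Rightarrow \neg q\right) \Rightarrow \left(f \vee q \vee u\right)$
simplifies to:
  $f \vee q \vee u$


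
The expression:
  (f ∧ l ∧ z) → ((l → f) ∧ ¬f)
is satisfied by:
  {l: False, z: False, f: False}
  {f: True, l: False, z: False}
  {z: True, l: False, f: False}
  {f: True, z: True, l: False}
  {l: True, f: False, z: False}
  {f: True, l: True, z: False}
  {z: True, l: True, f: False}


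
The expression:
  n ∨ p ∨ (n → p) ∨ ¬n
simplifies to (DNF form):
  True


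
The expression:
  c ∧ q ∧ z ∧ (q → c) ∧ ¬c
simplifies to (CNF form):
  False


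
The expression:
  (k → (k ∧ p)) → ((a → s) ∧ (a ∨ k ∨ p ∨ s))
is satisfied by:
  {s: True, k: True, a: False, p: False}
  {s: True, k: False, a: False, p: False}
  {s: True, p: True, k: True, a: False}
  {s: True, p: True, k: False, a: False}
  {s: True, a: True, k: True, p: False}
  {s: True, a: True, k: False, p: False}
  {s: True, a: True, p: True, k: True}
  {s: True, a: True, p: True, k: False}
  {k: True, s: False, a: False, p: False}
  {p: True, k: True, s: False, a: False}
  {p: True, s: False, k: False, a: False}
  {a: True, k: True, s: False, p: False}


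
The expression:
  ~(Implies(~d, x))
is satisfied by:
  {x: False, d: False}


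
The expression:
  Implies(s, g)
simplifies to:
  g | ~s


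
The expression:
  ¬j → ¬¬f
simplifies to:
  f ∨ j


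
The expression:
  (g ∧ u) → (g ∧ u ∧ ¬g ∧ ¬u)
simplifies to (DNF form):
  ¬g ∨ ¬u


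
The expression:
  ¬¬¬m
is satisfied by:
  {m: False}


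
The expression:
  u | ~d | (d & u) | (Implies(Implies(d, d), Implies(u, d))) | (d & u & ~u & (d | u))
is always true.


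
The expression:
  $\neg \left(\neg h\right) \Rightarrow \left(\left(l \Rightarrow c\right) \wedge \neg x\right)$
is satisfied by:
  {c: True, l: False, h: False, x: False}
  {c: False, l: False, h: False, x: False}
  {l: True, c: True, x: False, h: False}
  {l: True, x: False, c: False, h: False}
  {x: True, c: True, l: False, h: False}
  {x: True, c: False, l: False, h: False}
  {x: True, l: True, c: True, h: False}
  {x: True, l: True, c: False, h: False}
  {h: True, c: True, l: False, x: False}
  {h: True, c: False, l: False, x: False}
  {h: True, l: True, c: True, x: False}


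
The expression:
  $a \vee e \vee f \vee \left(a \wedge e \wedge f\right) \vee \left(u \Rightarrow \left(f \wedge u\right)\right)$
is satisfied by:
  {a: True, e: True, f: True, u: False}
  {a: True, e: True, f: False, u: False}
  {a: True, f: True, u: False, e: False}
  {a: True, f: False, u: False, e: False}
  {e: True, f: True, u: False, a: False}
  {e: True, f: False, u: False, a: False}
  {f: True, e: False, u: False, a: False}
  {f: False, e: False, u: False, a: False}
  {a: True, e: True, u: True, f: True}
  {a: True, e: True, u: True, f: False}
  {a: True, u: True, f: True, e: False}
  {a: True, u: True, f: False, e: False}
  {u: True, e: True, f: True, a: False}
  {u: True, e: True, f: False, a: False}
  {u: True, f: True, e: False, a: False}


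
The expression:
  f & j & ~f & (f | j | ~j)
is never true.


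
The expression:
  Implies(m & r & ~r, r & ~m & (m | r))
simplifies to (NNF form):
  True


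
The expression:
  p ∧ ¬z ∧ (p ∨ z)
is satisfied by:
  {p: True, z: False}


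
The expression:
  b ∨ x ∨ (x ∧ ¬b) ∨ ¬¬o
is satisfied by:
  {b: True, o: True, x: True}
  {b: True, o: True, x: False}
  {b: True, x: True, o: False}
  {b: True, x: False, o: False}
  {o: True, x: True, b: False}
  {o: True, x: False, b: False}
  {x: True, o: False, b: False}


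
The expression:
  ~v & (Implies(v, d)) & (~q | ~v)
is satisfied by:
  {v: False}


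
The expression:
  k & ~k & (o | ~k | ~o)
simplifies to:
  False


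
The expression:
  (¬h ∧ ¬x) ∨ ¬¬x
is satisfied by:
  {x: True, h: False}
  {h: False, x: False}
  {h: True, x: True}


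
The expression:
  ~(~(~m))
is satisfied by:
  {m: False}


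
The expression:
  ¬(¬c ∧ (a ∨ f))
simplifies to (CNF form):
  (c ∨ ¬a) ∧ (c ∨ ¬f)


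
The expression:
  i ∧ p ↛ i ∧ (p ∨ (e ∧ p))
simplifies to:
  False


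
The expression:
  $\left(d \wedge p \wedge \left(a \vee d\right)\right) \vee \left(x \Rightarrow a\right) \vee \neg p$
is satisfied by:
  {a: True, d: True, p: False, x: False}
  {a: True, p: False, d: False, x: False}
  {d: True, a: False, p: False, x: False}
  {a: False, p: False, d: False, x: False}
  {x: True, a: True, d: True, p: False}
  {x: True, a: True, p: False, d: False}
  {x: True, d: True, a: False, p: False}
  {x: True, a: False, p: False, d: False}
  {a: True, p: True, d: True, x: False}
  {a: True, p: True, x: False, d: False}
  {p: True, d: True, x: False, a: False}
  {p: True, x: False, d: False, a: False}
  {a: True, p: True, x: True, d: True}
  {a: True, p: True, x: True, d: False}
  {p: True, x: True, d: True, a: False}


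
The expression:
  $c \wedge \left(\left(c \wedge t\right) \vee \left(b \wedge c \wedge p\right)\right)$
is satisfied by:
  {c: True, b: True, t: True, p: True}
  {c: True, b: True, t: True, p: False}
  {c: True, t: True, p: True, b: False}
  {c: True, t: True, p: False, b: False}
  {c: True, b: True, p: True, t: False}


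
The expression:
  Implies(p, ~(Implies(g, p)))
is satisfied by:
  {p: False}


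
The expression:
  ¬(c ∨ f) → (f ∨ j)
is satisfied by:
  {c: True, f: True, j: True}
  {c: True, f: True, j: False}
  {c: True, j: True, f: False}
  {c: True, j: False, f: False}
  {f: True, j: True, c: False}
  {f: True, j: False, c: False}
  {j: True, f: False, c: False}


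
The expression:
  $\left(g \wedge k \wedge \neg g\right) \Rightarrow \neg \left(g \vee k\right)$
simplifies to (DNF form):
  $\text{True}$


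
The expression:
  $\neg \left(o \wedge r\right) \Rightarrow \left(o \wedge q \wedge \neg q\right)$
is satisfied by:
  {r: True, o: True}


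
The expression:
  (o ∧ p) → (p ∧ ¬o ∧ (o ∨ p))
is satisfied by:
  {p: False, o: False}
  {o: True, p: False}
  {p: True, o: False}


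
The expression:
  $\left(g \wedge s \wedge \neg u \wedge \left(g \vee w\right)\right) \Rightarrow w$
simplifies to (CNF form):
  $u \vee w \vee \neg g \vee \neg s$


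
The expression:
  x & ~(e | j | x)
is never true.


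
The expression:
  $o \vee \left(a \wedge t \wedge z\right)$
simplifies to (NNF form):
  $o \vee \left(a \wedge t \wedge z\right)$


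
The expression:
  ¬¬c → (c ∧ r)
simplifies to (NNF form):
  r ∨ ¬c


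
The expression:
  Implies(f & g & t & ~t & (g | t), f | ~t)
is always true.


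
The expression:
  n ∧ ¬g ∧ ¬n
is never true.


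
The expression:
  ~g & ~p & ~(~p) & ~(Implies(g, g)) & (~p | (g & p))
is never true.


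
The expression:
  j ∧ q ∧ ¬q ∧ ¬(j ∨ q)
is never true.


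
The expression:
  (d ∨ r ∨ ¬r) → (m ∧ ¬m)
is never true.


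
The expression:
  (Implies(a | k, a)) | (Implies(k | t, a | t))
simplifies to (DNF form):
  a | t | ~k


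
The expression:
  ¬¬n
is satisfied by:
  {n: True}


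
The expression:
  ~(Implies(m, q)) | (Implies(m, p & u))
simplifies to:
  ~m | ~q | (p & u)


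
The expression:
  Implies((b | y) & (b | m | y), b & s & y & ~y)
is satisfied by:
  {y: False, b: False}


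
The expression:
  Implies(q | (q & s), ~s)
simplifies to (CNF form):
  ~q | ~s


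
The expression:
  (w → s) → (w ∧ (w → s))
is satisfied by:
  {w: True}


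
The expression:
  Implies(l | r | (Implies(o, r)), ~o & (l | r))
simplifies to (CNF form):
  (o | ~o) & (l | o | r) & (~l | ~o) & (~o | ~r) & (l | o | ~o) & (l | r | ~l) & (l | r | ~r) & (o | r | ~o) & (l | ~l | ~o) & (l | ~o | ~r) & (r | ~l | ~o) & (r | ~o | ~r)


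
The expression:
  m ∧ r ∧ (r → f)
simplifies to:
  f ∧ m ∧ r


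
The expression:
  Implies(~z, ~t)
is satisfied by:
  {z: True, t: False}
  {t: False, z: False}
  {t: True, z: True}


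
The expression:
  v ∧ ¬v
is never true.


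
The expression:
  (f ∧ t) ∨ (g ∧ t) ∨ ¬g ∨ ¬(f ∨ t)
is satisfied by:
  {t: True, g: False, f: False}
  {g: False, f: False, t: False}
  {f: True, t: True, g: False}
  {f: True, g: False, t: False}
  {t: True, g: True, f: False}
  {g: True, t: False, f: False}
  {f: True, g: True, t: True}


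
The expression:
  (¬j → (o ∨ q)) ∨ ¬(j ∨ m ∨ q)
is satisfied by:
  {j: True, q: True, o: True, m: False}
  {j: True, q: True, o: False, m: False}
  {j: True, o: True, m: False, q: False}
  {j: True, o: False, m: False, q: False}
  {q: True, o: True, m: False, j: False}
  {q: True, o: False, m: False, j: False}
  {o: True, q: False, m: False, j: False}
  {o: False, q: False, m: False, j: False}
  {j: True, q: True, m: True, o: True}
  {j: True, q: True, m: True, o: False}
  {j: True, m: True, o: True, q: False}
  {j: True, m: True, o: False, q: False}
  {m: True, q: True, o: True, j: False}
  {m: True, q: True, o: False, j: False}
  {m: True, o: True, q: False, j: False}


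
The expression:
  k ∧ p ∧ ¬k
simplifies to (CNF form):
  False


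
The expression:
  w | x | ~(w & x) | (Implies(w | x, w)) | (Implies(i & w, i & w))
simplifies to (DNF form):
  True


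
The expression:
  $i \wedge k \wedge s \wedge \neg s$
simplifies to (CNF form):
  $\text{False}$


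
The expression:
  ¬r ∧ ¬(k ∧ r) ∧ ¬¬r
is never true.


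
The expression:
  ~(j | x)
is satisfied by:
  {x: False, j: False}


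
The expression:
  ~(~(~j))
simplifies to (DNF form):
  ~j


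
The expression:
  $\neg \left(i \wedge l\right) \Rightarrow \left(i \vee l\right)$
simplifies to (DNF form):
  $i \vee l$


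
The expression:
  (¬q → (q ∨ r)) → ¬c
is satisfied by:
  {q: False, c: False, r: False}
  {r: True, q: False, c: False}
  {q: True, r: False, c: False}
  {r: True, q: True, c: False}
  {c: True, r: False, q: False}


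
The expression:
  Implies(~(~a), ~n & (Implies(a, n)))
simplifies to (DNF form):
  ~a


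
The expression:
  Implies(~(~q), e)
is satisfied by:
  {e: True, q: False}
  {q: False, e: False}
  {q: True, e: True}


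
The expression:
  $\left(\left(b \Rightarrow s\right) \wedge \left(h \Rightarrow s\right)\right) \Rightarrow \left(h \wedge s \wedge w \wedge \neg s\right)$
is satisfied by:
  {b: True, h: True, s: False}
  {b: True, h: False, s: False}
  {h: True, b: False, s: False}


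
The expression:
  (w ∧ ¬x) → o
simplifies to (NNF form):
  o ∨ x ∨ ¬w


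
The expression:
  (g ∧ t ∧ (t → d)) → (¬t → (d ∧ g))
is always true.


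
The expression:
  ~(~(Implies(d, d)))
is always true.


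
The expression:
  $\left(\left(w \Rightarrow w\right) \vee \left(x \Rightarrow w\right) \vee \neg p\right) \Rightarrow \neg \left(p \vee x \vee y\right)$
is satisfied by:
  {x: False, y: False, p: False}


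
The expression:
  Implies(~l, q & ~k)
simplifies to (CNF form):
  (l | q) & (l | ~k)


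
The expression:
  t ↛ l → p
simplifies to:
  l ∨ p ∨ ¬t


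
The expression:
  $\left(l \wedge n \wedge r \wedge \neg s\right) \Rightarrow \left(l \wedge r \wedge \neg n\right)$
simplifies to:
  $s \vee \neg l \vee \neg n \vee \neg r$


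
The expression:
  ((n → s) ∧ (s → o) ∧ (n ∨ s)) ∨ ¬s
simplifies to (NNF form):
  o ∨ ¬s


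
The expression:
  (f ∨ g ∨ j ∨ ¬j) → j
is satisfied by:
  {j: True}


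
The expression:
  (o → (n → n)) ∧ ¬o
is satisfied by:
  {o: False}


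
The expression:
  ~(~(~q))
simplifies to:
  ~q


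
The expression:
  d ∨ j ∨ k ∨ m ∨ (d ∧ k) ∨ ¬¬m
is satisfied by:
  {d: True, k: True, m: True, j: True}
  {d: True, k: True, m: True, j: False}
  {d: True, k: True, j: True, m: False}
  {d: True, k: True, j: False, m: False}
  {d: True, m: True, j: True, k: False}
  {d: True, m: True, j: False, k: False}
  {d: True, m: False, j: True, k: False}
  {d: True, m: False, j: False, k: False}
  {k: True, m: True, j: True, d: False}
  {k: True, m: True, j: False, d: False}
  {k: True, j: True, m: False, d: False}
  {k: True, j: False, m: False, d: False}
  {m: True, j: True, k: False, d: False}
  {m: True, k: False, j: False, d: False}
  {j: True, k: False, m: False, d: False}


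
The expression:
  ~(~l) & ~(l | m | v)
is never true.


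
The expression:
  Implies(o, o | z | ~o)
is always true.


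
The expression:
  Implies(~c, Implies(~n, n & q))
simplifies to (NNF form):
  c | n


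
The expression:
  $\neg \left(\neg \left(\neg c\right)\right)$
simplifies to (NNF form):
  $\neg c$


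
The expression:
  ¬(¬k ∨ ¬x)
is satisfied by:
  {x: True, k: True}


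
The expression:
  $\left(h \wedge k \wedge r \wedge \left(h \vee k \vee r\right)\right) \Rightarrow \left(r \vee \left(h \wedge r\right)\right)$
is always true.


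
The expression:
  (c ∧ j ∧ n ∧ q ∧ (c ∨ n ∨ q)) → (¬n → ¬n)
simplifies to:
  True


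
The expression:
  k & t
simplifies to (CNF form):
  k & t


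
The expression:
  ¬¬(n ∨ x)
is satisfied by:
  {n: True, x: True}
  {n: True, x: False}
  {x: True, n: False}


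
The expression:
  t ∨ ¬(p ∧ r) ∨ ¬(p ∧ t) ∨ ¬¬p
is always true.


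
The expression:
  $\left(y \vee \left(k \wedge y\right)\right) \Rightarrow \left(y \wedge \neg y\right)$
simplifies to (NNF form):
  $\neg y$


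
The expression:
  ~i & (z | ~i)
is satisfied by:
  {i: False}


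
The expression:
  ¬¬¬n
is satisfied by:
  {n: False}


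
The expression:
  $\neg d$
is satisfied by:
  {d: False}


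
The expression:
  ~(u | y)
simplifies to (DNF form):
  ~u & ~y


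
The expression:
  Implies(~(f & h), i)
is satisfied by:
  {i: True, f: True, h: True}
  {i: True, f: True, h: False}
  {i: True, h: True, f: False}
  {i: True, h: False, f: False}
  {f: True, h: True, i: False}


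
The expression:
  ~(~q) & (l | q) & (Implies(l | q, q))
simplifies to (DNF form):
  q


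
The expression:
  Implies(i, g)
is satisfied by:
  {g: True, i: False}
  {i: False, g: False}
  {i: True, g: True}


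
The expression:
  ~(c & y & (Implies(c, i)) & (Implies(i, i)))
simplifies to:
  ~c | ~i | ~y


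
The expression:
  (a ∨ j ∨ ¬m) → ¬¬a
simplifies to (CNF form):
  (a ∨ m) ∧ (a ∨ ¬j)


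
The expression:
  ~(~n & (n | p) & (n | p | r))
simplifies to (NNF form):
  n | ~p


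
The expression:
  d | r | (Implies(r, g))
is always true.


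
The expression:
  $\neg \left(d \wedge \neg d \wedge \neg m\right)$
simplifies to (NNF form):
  $\text{True}$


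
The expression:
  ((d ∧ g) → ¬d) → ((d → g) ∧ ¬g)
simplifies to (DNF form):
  (d ∧ g) ∨ (¬d ∧ ¬g)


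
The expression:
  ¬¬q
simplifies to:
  q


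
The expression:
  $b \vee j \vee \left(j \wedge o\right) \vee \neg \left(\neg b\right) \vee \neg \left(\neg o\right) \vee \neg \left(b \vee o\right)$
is always true.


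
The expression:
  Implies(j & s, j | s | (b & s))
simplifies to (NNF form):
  True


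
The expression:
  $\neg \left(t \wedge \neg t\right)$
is always true.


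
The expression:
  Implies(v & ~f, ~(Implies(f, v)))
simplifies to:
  f | ~v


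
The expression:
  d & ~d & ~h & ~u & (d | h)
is never true.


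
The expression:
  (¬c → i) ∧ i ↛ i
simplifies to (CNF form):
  False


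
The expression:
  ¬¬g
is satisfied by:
  {g: True}


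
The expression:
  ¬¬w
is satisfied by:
  {w: True}


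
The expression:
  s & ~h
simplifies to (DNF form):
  s & ~h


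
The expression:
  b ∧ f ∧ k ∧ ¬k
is never true.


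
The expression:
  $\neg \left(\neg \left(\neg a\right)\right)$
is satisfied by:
  {a: False}


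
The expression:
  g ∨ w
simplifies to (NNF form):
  g ∨ w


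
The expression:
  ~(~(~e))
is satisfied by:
  {e: False}


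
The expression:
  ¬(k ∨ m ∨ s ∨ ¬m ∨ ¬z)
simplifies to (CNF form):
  False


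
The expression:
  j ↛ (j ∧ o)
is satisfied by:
  {j: True, o: False}


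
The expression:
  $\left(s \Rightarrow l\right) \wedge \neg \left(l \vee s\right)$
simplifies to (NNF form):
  $\neg l \wedge \neg s$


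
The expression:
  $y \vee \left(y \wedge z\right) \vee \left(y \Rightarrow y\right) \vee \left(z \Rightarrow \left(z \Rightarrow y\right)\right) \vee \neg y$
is always true.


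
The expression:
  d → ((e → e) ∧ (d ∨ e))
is always true.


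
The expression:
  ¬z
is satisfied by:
  {z: False}


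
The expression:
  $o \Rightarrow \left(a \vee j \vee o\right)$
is always true.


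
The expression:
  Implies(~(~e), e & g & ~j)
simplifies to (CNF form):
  (g | ~e) & (~e | ~j)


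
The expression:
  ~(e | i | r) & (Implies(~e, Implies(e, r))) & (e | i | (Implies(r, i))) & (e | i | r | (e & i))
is never true.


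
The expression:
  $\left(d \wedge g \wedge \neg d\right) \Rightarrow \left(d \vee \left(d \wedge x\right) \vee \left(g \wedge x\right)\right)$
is always true.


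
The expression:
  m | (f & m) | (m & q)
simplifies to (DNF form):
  m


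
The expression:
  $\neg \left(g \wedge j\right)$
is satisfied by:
  {g: False, j: False}
  {j: True, g: False}
  {g: True, j: False}


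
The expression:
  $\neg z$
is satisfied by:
  {z: False}


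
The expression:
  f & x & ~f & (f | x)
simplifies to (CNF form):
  False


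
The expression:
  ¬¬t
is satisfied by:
  {t: True}


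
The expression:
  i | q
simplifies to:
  i | q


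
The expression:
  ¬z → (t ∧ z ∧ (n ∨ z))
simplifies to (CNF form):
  z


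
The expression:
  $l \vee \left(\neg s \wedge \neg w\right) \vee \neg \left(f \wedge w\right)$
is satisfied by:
  {l: True, w: False, f: False}
  {w: False, f: False, l: False}
  {f: True, l: True, w: False}
  {f: True, w: False, l: False}
  {l: True, w: True, f: False}
  {w: True, l: False, f: False}
  {f: True, w: True, l: True}


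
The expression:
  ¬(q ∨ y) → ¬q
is always true.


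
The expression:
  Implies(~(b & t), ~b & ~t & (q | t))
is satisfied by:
  {b: True, q: True, t: True}
  {b: True, t: True, q: False}
  {q: True, t: False, b: False}


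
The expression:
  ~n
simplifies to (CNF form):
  ~n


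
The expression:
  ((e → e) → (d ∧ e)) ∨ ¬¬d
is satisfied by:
  {d: True}


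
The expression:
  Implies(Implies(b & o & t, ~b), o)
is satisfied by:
  {o: True}


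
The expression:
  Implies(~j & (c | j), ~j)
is always true.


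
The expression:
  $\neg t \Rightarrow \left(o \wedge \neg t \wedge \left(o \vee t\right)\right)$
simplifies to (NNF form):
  $o \vee t$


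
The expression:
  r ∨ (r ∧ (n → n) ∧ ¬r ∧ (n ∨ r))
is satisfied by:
  {r: True}


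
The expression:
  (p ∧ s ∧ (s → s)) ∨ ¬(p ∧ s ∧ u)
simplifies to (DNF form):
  True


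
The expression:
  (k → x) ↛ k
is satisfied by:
  {k: False}


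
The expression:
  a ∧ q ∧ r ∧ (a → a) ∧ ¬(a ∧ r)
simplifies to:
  False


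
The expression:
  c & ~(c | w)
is never true.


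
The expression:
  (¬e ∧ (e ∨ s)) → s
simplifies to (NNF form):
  True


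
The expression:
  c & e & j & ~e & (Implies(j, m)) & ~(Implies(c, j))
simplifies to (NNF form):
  False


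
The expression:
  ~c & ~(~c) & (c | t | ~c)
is never true.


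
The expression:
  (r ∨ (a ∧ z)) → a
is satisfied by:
  {a: True, r: False}
  {r: False, a: False}
  {r: True, a: True}


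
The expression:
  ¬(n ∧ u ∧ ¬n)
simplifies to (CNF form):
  True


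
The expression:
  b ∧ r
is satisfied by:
  {r: True, b: True}


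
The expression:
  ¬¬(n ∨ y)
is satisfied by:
  {n: True, y: True}
  {n: True, y: False}
  {y: True, n: False}


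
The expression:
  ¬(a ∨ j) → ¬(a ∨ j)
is always true.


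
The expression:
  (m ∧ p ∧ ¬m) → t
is always true.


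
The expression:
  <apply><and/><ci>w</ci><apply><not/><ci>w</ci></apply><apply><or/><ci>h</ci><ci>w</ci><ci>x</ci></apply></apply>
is never true.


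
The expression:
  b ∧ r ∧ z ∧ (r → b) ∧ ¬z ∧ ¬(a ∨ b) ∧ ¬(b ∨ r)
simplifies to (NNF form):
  False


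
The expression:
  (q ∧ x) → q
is always true.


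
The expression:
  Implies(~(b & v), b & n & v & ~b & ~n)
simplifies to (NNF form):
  b & v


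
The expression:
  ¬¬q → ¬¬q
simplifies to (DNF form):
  True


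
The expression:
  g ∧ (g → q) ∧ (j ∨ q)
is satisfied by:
  {g: True, q: True}


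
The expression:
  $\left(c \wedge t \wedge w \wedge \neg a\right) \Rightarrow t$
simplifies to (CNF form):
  $\text{True}$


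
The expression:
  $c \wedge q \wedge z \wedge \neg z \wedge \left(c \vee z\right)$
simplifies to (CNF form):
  $\text{False}$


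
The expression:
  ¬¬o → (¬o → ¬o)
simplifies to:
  True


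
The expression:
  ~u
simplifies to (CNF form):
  ~u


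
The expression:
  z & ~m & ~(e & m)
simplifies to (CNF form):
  z & ~m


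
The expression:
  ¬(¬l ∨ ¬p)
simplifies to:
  l ∧ p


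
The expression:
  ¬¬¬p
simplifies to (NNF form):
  ¬p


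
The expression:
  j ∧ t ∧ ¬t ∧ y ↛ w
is never true.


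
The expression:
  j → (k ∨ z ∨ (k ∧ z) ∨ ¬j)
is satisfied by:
  {k: True, z: True, j: False}
  {k: True, z: False, j: False}
  {z: True, k: False, j: False}
  {k: False, z: False, j: False}
  {j: True, k: True, z: True}
  {j: True, k: True, z: False}
  {j: True, z: True, k: False}


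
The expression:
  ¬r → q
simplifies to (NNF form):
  q ∨ r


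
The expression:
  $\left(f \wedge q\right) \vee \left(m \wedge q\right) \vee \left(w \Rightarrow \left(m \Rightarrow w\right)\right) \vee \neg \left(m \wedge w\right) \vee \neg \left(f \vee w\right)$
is always true.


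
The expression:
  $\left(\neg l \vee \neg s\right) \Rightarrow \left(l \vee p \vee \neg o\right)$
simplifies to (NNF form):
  $l \vee p \vee \neg o$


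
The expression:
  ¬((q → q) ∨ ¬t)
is never true.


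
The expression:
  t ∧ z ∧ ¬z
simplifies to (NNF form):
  False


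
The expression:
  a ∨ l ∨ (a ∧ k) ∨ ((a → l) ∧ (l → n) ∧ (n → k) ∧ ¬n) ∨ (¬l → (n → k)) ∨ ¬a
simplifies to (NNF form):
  True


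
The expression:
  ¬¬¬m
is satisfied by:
  {m: False}


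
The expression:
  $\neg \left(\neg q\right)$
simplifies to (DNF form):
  $q$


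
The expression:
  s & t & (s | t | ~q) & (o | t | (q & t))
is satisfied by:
  {t: True, s: True}


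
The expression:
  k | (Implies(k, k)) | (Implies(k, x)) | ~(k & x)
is always true.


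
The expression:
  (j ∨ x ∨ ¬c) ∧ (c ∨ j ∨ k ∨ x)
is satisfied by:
  {x: True, k: True, j: True, c: False}
  {x: True, j: True, c: False, k: False}
  {x: True, k: True, j: True, c: True}
  {x: True, j: True, c: True, k: False}
  {x: True, k: True, c: False, j: False}
  {x: True, c: False, j: False, k: False}
  {x: True, k: True, c: True, j: False}
  {x: True, c: True, j: False, k: False}
  {k: True, j: True, c: False, x: False}
  {j: True, k: False, c: False, x: False}
  {k: True, j: True, c: True, x: False}
  {j: True, c: True, k: False, x: False}
  {k: True, c: False, j: False, x: False}


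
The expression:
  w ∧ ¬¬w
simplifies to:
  w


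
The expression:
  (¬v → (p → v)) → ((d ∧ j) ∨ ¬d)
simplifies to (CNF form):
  (j ∨ p ∨ ¬d) ∧ (j ∨ ¬d ∨ ¬v)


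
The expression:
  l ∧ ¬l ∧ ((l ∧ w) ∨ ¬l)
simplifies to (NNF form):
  False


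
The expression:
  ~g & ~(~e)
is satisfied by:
  {e: True, g: False}


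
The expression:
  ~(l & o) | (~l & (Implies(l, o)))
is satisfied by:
  {l: False, o: False}
  {o: True, l: False}
  {l: True, o: False}


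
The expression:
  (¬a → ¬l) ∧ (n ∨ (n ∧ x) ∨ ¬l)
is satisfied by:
  {a: True, n: True, l: False}
  {a: True, n: False, l: False}
  {n: True, a: False, l: False}
  {a: False, n: False, l: False}
  {a: True, l: True, n: True}


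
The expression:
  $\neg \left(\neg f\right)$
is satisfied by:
  {f: True}


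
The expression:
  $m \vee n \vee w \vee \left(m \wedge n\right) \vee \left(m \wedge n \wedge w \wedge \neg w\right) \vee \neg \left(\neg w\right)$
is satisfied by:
  {n: True, m: True, w: True}
  {n: True, m: True, w: False}
  {n: True, w: True, m: False}
  {n: True, w: False, m: False}
  {m: True, w: True, n: False}
  {m: True, w: False, n: False}
  {w: True, m: False, n: False}


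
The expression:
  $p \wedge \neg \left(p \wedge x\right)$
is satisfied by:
  {p: True, x: False}


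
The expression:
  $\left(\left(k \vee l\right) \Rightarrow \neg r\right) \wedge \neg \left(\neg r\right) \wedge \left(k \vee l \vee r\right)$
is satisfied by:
  {r: True, l: False, k: False}


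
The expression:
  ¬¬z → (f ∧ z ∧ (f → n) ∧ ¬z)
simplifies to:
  ¬z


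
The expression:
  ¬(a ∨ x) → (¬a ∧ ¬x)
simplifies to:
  True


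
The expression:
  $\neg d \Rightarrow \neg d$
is always true.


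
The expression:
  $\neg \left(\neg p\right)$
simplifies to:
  $p$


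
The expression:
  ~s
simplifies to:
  ~s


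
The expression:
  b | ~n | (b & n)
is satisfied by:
  {b: True, n: False}
  {n: False, b: False}
  {n: True, b: True}


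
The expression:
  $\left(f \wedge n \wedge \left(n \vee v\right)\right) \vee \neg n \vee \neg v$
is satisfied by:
  {f: True, v: False, n: False}
  {f: False, v: False, n: False}
  {n: True, f: True, v: False}
  {n: True, f: False, v: False}
  {v: True, f: True, n: False}
  {v: True, f: False, n: False}
  {v: True, n: True, f: True}


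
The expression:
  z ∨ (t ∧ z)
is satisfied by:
  {z: True}


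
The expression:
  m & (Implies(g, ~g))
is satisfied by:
  {m: True, g: False}


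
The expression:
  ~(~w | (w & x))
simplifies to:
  w & ~x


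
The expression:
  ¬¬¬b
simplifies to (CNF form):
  ¬b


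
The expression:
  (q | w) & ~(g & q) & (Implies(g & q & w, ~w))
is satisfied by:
  {w: True, g: False, q: False}
  {q: True, w: True, g: False}
  {q: True, g: False, w: False}
  {w: True, g: True, q: False}


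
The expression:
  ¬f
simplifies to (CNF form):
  ¬f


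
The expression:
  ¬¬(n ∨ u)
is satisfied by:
  {n: True, u: True}
  {n: True, u: False}
  {u: True, n: False}


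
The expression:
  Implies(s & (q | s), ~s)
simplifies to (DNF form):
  ~s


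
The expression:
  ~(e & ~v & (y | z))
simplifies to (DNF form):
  v | ~e | (~y & ~z)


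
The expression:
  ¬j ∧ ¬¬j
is never true.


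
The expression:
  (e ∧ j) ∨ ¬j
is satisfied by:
  {e: True, j: False}
  {j: False, e: False}
  {j: True, e: True}


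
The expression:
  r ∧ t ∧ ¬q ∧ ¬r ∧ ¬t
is never true.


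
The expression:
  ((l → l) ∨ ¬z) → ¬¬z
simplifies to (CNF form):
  z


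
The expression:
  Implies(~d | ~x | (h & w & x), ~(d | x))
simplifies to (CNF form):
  (d | ~x) & (x | ~d) & (~h | ~w | ~x)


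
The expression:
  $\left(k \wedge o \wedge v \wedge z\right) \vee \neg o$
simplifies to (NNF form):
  $\left(k \wedge v \wedge z\right) \vee \neg o$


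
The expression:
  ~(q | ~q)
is never true.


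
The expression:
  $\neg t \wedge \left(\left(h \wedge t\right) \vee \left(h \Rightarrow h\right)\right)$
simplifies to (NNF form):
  $\neg t$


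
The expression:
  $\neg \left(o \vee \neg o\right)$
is never true.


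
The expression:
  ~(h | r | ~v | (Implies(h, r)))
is never true.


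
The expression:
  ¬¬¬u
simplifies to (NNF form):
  ¬u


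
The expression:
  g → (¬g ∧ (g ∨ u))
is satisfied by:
  {g: False}


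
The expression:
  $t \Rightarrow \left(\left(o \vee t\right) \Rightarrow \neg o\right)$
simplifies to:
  $\neg o \vee \neg t$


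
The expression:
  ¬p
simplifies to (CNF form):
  ¬p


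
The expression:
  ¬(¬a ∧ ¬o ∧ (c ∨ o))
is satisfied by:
  {a: True, o: True, c: False}
  {a: True, c: False, o: False}
  {o: True, c: False, a: False}
  {o: False, c: False, a: False}
  {a: True, o: True, c: True}
  {a: True, c: True, o: False}
  {o: True, c: True, a: False}


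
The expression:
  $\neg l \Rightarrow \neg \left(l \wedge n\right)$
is always true.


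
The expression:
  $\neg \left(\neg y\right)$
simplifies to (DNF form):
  $y$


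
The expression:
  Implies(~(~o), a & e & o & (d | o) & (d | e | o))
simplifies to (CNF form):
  (a | ~o) & (e | ~o)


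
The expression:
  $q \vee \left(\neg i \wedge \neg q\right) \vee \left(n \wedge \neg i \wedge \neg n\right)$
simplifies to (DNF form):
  $q \vee \neg i$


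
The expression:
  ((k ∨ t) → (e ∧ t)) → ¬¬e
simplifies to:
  e ∨ k ∨ t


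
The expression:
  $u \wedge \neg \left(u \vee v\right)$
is never true.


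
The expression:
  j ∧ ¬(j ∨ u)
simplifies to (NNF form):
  False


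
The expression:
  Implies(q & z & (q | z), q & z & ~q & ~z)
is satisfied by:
  {q: False, z: False}
  {z: True, q: False}
  {q: True, z: False}


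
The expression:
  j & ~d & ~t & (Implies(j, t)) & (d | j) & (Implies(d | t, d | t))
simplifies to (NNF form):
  False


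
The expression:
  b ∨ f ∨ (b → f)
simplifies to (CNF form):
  True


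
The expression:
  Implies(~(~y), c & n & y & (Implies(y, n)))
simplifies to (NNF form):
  ~y | (c & n)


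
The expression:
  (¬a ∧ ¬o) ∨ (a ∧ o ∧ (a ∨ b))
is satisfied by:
  {o: False, a: False}
  {a: True, o: True}


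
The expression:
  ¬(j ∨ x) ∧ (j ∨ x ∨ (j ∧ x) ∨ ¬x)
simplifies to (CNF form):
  ¬j ∧ ¬x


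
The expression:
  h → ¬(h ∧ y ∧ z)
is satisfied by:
  {h: False, z: False, y: False}
  {y: True, h: False, z: False}
  {z: True, h: False, y: False}
  {y: True, z: True, h: False}
  {h: True, y: False, z: False}
  {y: True, h: True, z: False}
  {z: True, h: True, y: False}


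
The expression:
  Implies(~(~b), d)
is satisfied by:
  {d: True, b: False}
  {b: False, d: False}
  {b: True, d: True}


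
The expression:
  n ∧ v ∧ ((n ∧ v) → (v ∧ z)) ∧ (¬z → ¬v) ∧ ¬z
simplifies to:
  False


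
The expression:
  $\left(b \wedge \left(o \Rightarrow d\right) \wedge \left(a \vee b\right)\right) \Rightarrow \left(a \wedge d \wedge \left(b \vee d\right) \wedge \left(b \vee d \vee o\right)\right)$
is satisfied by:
  {o: True, a: True, b: False, d: False}
  {o: True, a: False, b: False, d: False}
  {a: True, d: False, o: False, b: False}
  {d: False, a: False, o: False, b: False}
  {d: True, o: True, a: True, b: False}
  {d: True, o: True, a: False, b: False}
  {d: True, a: True, o: False, b: False}
  {d: True, a: False, o: False, b: False}
  {b: True, o: True, a: True, d: False}
  {b: True, o: True, a: False, d: False}
  {b: True, d: True, o: True, a: True}
  {b: True, d: True, a: True, o: False}


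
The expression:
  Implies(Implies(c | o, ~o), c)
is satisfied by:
  {o: True, c: True}
  {o: True, c: False}
  {c: True, o: False}


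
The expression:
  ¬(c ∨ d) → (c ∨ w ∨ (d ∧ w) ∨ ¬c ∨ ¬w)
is always true.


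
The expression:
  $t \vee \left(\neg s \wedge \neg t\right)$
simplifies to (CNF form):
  $t \vee \neg s$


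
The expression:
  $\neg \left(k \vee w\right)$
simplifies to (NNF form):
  $\neg k \wedge \neg w$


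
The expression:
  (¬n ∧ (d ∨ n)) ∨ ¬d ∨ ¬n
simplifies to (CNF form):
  ¬d ∨ ¬n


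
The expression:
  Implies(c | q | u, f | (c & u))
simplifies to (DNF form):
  f | (c & u) | (~c & ~q & ~u)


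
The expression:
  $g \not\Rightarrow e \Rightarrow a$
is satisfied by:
  {a: True, e: True, g: False}
  {a: True, g: False, e: False}
  {e: True, g: False, a: False}
  {e: False, g: False, a: False}
  {a: True, e: True, g: True}
  {a: True, g: True, e: False}
  {e: True, g: True, a: False}


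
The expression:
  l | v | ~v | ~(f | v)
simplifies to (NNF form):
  True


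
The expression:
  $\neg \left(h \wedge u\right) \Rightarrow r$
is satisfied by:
  {r: True, u: True, h: True}
  {r: True, u: True, h: False}
  {r: True, h: True, u: False}
  {r: True, h: False, u: False}
  {u: True, h: True, r: False}


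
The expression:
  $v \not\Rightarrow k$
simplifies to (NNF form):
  $v \wedge \neg k$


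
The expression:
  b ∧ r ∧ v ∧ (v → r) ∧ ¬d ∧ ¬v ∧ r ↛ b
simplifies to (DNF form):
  False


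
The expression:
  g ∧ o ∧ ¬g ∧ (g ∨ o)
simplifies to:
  False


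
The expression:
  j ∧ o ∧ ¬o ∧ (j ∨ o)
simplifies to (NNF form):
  False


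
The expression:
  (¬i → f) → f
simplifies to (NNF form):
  f ∨ ¬i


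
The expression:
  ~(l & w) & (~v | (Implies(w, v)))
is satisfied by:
  {l: False, w: False}
  {w: True, l: False}
  {l: True, w: False}


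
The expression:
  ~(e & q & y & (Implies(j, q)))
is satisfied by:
  {e: False, q: False, y: False}
  {y: True, e: False, q: False}
  {q: True, e: False, y: False}
  {y: True, q: True, e: False}
  {e: True, y: False, q: False}
  {y: True, e: True, q: False}
  {q: True, e: True, y: False}


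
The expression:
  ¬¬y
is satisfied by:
  {y: True}


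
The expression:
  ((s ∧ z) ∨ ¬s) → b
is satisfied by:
  {b: True, s: True, z: False}
  {b: True, z: False, s: False}
  {b: True, s: True, z: True}
  {b: True, z: True, s: False}
  {s: True, z: False, b: False}


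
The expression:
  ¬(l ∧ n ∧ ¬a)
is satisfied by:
  {a: True, l: False, n: False}
  {l: False, n: False, a: False}
  {a: True, n: True, l: False}
  {n: True, l: False, a: False}
  {a: True, l: True, n: False}
  {l: True, a: False, n: False}
  {a: True, n: True, l: True}


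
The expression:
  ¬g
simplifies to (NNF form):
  ¬g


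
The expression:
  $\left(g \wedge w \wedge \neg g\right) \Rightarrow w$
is always true.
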